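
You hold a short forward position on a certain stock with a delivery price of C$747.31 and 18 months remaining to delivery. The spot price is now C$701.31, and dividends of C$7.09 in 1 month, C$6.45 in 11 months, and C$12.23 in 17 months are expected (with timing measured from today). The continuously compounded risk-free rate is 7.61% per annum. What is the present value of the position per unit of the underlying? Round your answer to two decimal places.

-C$10.58

PV(remaining dividends) I = 7.09·e^(−0.0761·1/12) + 6.45·e^(−0.0761·11/12) + 12.23·e^(−0.0761·17/12) = 24.0407
Current forward F = (S − I)·e^(rT) = (701.31 − 24.0407)·e^(0.0761·18/12) = 677.2693 × 1.120920 = 759.1647
Value (long) = (F − K)·e^(−rT) = (759.1647 − 747.31) × 0.892124 = 10.5759
Short position value = −(long value) = -C$10.58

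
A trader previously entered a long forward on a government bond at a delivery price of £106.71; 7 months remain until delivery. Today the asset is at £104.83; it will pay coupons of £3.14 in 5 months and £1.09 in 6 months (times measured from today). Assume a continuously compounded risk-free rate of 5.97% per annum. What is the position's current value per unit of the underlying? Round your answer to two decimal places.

PV(remaining coupons) I = 3.14·e^(−0.0597·5/12) + 1.09·e^(−0.0597·6/12) = 4.1208
Current forward F = (S − I)·e^(rT) = (104.83 − 4.1208)·e^(0.0597·7/12) = 100.7092 × 1.035438 = 104.2781
Value (long) = (F − K)·e^(−rT) = (104.2781 − 106.71) × 0.965774 = -2.3487
Value = -£2.35

-£2.35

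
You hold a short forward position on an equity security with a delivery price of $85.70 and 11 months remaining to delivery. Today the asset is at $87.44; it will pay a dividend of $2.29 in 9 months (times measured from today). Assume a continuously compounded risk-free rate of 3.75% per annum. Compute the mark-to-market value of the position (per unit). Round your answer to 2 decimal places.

PV(remaining dividends) I = 2.29·e^(−0.0375·9/12) = 2.2265
Current forward F = (S − I)·e^(rT) = (87.44 − 2.2265)·e^(0.0375·11/12) = 85.2135 × 1.034973 = 88.1937
Value (long) = (F − K)·e^(−rT) = (88.1937 − 85.70) × 0.966209 = 2.4094
Short position value = −(long value) = -$2.41

-$2.41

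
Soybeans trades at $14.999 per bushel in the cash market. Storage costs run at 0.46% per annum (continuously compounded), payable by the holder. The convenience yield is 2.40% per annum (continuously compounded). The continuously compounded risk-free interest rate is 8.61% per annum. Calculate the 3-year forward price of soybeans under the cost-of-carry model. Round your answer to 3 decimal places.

$18.322 per bushel

Net carry = r + u − y = 0.0861 + 0.0046 − 0.0240 = 0.0667
F = S·e^((r+u−y)T) = 14.999 · e^(0.0667 × 3) = 14.999 · e^0.200100
= 14.999 × 1.221525 = $18.322 per bushel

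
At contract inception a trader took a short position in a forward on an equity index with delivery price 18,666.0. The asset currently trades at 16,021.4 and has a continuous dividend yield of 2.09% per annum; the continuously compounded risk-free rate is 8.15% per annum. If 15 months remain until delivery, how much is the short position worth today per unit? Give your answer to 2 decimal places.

Current fair forward for the remaining 15 months: F = S·e^((r − q)·T), (r − q) = 0.0815 − 0.0209 = 0.0606
F = 16021.4 · e^(0.0606 × 15/12) = 16021.4 × 1.07869287 = 17282.1699
Value of long forward = (F − K)·e^(−rT) = (17282.1699 − 18666.0) · e^(−0.0815·15/12)
= -1383.8301 × 0.90314244 = -1249.80
Short position value = −(long value) = 1249.80

1249.80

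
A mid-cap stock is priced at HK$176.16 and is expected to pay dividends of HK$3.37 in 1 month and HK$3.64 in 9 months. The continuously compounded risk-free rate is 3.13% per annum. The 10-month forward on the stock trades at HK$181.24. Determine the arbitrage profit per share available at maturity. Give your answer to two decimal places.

PV(dividends) I = 3.37·e^(−0.0313·1/12) + 3.64·e^(−0.0313·9/12) = 6.9168
Fair forward F* = (S − I)·e^(rT) = (176.16 − 6.9168)·e^0.026083 = 169.2432 × 1.026426 = 173.7156
Market HK$181.24 > fair 173.7156: forward overpriced → cash-and-carry (borrow at r, buy the stock and collect the dividends, short the forward).
Profit at T = |F_mkt − F*| = |181.24 − 173.7156| = HK$7.52 per share

HK$7.52 per share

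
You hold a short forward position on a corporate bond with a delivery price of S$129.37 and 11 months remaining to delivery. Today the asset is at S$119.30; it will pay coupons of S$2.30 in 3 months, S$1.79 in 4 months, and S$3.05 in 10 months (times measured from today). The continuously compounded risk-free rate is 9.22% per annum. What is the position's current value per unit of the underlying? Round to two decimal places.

S$6.39

PV(remaining coupons) I = 2.30·e^(−0.0922·3/12) + 1.79·e^(−0.0922·4/12) + 3.05·e^(−0.0922·10/12) = 6.8079
Current forward F = (S − I)·e^(rT) = (119.30 − 6.8079)·e^(0.0922·11/12) = 112.4921 × 1.088191 = 122.4129
Value (long) = (F − K)·e^(−rT) = (122.4129 − 129.37) × 0.918956 = -6.3933
Short position value = −(long value) = S$6.39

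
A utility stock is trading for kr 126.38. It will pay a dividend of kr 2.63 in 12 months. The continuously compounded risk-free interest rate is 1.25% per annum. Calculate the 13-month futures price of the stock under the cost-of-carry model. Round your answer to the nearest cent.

PV(dividends) I = 2.63·e^(−0.0125·12/12)
I = 2.5973
F = (S − I)·e^(rT) = (126.38 − 2.5973) · e^(0.0125·13/12)
= 123.7827 · e^0.013542 = 123.7827 × 1.013634 = kr 125.47

kr 125.47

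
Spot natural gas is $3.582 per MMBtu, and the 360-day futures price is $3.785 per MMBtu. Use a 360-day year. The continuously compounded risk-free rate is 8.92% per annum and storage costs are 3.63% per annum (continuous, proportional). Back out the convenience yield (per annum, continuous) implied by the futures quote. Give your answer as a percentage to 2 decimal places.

F = S·e^((r+u−y)T) ⇒ (r+u−y) = ln(F/S)/T
ln(3.785/3.582) = 0.055125; /T ⇒ 0.055125
y = r + u − ln(F/S)/T = 0.0892 + 0.0363 − 0.055125 = 0.070375
y = 7.04%

7.04%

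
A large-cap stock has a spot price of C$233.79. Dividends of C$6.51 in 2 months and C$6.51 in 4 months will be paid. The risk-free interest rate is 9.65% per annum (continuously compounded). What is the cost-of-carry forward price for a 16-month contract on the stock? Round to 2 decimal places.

PV(dividends) I = 6.51·e^(−0.0965·2/12) + 6.51·e^(−0.0965·4/12)
I = 6.4061 + 6.3039 = 12.7100
F = (S − I)·e^(rT) = (233.79 − 12.7100) · e^(0.0965·16/12)
= 221.0800 · e^0.128667 = 221.0800 × 1.137311 = C$251.44

C$251.44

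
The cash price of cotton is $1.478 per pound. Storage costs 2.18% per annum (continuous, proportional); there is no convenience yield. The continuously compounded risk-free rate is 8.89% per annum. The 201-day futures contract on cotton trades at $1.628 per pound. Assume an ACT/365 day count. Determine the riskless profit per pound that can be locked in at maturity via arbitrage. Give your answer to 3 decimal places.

Fair futures: F* = S·e^(carry·T), with carry = (r + u) = 0.0889 + 0.0218 = 0.1107
F* = 1.478 · e^(0.1107 × 201/365) = 1.478 · e^0.060961 = 1.478 × 1.062857 = $1.5709
Market $1.628 > fair $1.5709: forward overpriced → cash-and-carry (buy spot, short the forward).
At maturity, profit = |F_mkt − F*| = |1.628 − 1.5709| = $0.057 per pound

$0.057 per pound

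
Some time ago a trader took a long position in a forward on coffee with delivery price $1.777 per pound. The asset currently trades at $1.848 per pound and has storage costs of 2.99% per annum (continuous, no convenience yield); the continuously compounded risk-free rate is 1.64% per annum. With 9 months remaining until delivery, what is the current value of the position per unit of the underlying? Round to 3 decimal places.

Current fair forward for the remaining 9 months: F = S·e^((r + u)·T), (r + u) = 0.0164 + 0.0299 = 0.0463
F = 1.848 · e^(0.0463 × 9/12) = 1.848 × 1.035335 = 1.9133
Value of long forward = (F − K)·e^(−rT) = (1.9133 − 1.777) · e^(−0.0164·9/12)
= 0.1363 × 0.987775 = 0.135

$0.135 per pound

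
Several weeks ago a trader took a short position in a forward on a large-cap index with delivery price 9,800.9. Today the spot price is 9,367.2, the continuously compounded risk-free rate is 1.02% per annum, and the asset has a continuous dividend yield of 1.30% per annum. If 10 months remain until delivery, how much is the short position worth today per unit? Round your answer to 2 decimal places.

451.68

Current fair forward for the remaining 10 months: F = S·e^((r − q)·T), (r − q) = 0.0102 − 0.0130 = -0.0028
F = 9367.2 · e^(-0.0028 × 10/12) = 9367.2 × 0.99766939 = 9345.3687
Value of long forward = (F − K)·e^(−rT) = (9345.3687 − 9800.9) · e^(−0.0102·10/12)
= -455.5313 × 0.99153602 = -451.68
Short position value = −(long value) = 451.68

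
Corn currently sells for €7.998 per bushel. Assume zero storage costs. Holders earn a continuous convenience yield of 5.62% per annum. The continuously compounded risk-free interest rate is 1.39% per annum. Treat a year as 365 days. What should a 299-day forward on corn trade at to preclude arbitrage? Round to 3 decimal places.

Net carry = r + u − y = 0.0139 + 0.0000 − 0.0562 = -0.0423
F = S·e^((r+u−y)T) = 7.998 · e^(-0.0423 × 299/365) = 7.998 · e^-0.034651
= 7.998 × 0.965942 = €7.726 per bushel

€7.726 per bushel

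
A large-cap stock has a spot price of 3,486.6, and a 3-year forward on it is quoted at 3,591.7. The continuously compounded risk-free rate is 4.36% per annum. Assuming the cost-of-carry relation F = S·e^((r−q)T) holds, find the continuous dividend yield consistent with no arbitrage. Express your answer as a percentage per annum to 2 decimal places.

3.37%

From F = S·e^((r−q)T): (r − q) = ln(F/S)/T
ln(3591.7/3486.6) = ln(1.030144) = 0.029699
(r − q) = 0.029699 / (3) = 0.009900
q = r − ln(F/S)/T = 0.0436 − 0.009900 = 0.033700
q = 3.37%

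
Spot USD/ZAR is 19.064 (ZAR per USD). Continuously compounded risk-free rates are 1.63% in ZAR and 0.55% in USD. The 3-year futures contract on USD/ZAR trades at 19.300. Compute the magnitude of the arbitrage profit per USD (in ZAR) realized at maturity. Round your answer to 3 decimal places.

Fair futures: F* = S·e^(carry·T), with carry = (r_ZAR − r_USD) = 0.0163 − 0.0055 = 0.0108
F* = 19.064 · e^(0.0108 × 3) = 19.064 · e^0.032400 = 19.064 × 1.032931 = 19.6918
Market 19.300 < fair 19.6918: forward underpriced → reverse cash-and-carry (short spot, go long the forward).
At maturity, profit = |F_mkt − F*| = |19.300 − 19.6918| = 0.392 per USD (in ZAR)

0.392 per USD (in ZAR)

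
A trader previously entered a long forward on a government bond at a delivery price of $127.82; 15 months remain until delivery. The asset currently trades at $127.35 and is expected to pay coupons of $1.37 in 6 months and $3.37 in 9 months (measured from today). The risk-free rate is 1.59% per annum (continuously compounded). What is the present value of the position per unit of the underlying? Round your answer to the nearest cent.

PV(remaining coupons) I = 1.37·e^(−0.0159·6/12) + 3.37·e^(−0.0159·9/12) = 4.6892
Current forward F = (S − I)·e^(rT) = (127.35 − 4.6892)·e^(0.0159·15/12) = 122.6608 × 1.020074 = 125.1231
Value (long) = (F − K)·e^(−rT) = (125.1231 − 127.82) × 0.980321 = -2.6438
Value = -$2.64

-$2.64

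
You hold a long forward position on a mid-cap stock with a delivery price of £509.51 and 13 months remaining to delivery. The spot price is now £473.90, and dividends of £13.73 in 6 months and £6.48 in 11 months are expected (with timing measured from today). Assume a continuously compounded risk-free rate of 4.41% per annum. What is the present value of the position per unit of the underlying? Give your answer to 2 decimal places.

-£31.49

PV(remaining dividends) I = 13.73·e^(−0.0441·6/12) + 6.48·e^(−0.0441·11/12) = 19.6538
Current forward F = (S − I)·e^(rT) = (473.90 − 19.6538)·e^(0.0441·13/12) = 454.2462 × 1.048935 = 476.4747
Value (long) = (F − K)·e^(−rT) = (476.4747 − 509.51) × 0.953348 = -31.4941
Value = -£31.49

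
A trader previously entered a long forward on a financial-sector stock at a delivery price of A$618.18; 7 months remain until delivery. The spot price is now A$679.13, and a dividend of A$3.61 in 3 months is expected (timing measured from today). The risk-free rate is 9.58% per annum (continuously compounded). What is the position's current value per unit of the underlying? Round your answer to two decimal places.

PV(remaining dividends) I = 3.61·e^(−0.0958·3/12) = 3.5246
Current forward F = (S − I)·e^(rT) = (679.13 − 3.5246)·e^(0.0958·7/12) = 675.6054 × 1.057474 = 714.4351
Value (long) = (F − K)·e^(−rT) = (714.4351 − 618.18) × 0.945649 = 91.0235
Value = A$91.02

A$91.02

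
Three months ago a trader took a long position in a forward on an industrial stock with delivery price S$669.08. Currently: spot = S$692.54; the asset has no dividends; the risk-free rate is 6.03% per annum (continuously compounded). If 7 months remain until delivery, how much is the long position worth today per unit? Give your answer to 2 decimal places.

S$46.59

Current fair forward for the remaining 7 months: F = S·e^(r·T), r = 0.0603
F = 692.54 · e^(0.0603 × 7/12) = 692.54 × 1.035801 = 717.3336
Value of long forward = (F − K)·e^(−rT) = (717.3336 − 669.08) · e^(−0.0603·7/12)
= 48.2536 × 0.965436 = 46.59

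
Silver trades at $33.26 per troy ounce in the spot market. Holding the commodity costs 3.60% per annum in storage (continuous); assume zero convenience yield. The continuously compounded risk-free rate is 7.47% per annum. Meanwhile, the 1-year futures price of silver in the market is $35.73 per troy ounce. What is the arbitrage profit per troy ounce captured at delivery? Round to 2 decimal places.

$1.42 per troy ounce

Fair futures: F* = S·e^(carry·T), with carry = (r + u) = 0.0747 + 0.0360 = 0.1107
F* = 33.26 · e^(0.1107 × 1) = 33.26 · e^0.110700 = 33.26 × 1.117060 = $37.1534
Market $35.73 < fair $37.1534: forward underpriced → reverse cash-and-carry (short spot, go long the forward).
At maturity, profit = |F_mkt − F*| = |35.73 − 37.1534| = $1.42 per troy ounce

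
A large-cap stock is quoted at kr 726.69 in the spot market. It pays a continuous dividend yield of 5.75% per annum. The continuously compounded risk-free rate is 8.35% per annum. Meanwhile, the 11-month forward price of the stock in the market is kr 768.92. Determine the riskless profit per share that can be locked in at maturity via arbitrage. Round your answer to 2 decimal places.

kr 24.70 per share

Fair forward: F* = S·e^(carry·T), with carry = (r − q) = 0.0835 − 0.0575 = 0.0260
F* = 726.69 · e^(0.0260 × 11/12) = 726.69 · e^0.023833 = 726.69 × 1.024119 = kr 744.2170
Market kr 768.92 > fair kr 744.2170: forward overpriced → cash-and-carry (buy spot, short the forward).
At maturity, profit = |F_mkt − F*| = |768.92 − 744.2170| = kr 24.70 per share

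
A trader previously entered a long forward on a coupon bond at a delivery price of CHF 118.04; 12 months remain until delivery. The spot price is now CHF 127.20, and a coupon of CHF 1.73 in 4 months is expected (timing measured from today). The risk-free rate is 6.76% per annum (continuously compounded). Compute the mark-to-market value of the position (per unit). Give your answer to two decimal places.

PV(remaining coupons) I = 1.73·e^(−0.0676·4/12) = 1.6915
Current forward F = (S − I)·e^(rT) = (127.20 − 1.6915)·e^(0.0676·12/12) = 125.5085 × 1.069937 = 134.2862
Value (long) = (F − K)·e^(−rT) = (134.2862 − 118.04) × 0.934634 = 15.1843
Value = CHF 15.18

CHF 15.18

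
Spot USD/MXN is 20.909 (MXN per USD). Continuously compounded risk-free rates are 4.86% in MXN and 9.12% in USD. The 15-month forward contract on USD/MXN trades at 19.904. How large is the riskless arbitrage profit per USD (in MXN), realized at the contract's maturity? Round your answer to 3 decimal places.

0.079 per USD (in MXN)

Fair forward: F* = S·e^(carry·T), with carry = (r_MXN − r_USD) = 0.0486 − 0.0912 = -0.0426
F* = 20.909 · e^(-0.0426 × 15/12) = 20.909 · e^-0.053250 = 20.909 × 0.948143 = 19.8247
Market 19.904 > fair 19.8247: forward overpriced → cash-and-carry (buy spot, short the forward).
At maturity, profit = |F_mkt − F*| = |19.904 − 19.8247| = 0.079 per USD (in MXN)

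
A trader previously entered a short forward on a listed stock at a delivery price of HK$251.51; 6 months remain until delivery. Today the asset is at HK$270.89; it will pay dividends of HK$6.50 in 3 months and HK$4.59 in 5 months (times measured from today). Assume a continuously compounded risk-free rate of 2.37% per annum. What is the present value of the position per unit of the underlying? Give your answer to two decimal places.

-HK$11.34

PV(remaining dividends) I = 6.50·e^(−0.0237·3/12) + 4.59·e^(−0.0237·5/12) = 11.0065
Current forward F = (S − I)·e^(rT) = (270.89 − 11.0065)·e^(0.0237·6/12) = 259.8835 × 1.011920 = 262.9813
Value (long) = (F − K)·e^(−rT) = (262.9813 − 251.51) × 0.988220 = 11.3362
Short position value = −(long value) = -HK$11.34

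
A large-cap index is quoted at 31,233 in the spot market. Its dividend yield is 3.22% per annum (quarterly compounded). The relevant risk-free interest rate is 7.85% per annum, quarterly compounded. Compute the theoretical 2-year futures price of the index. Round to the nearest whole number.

F = S · (1+r/4)^(4T) / (1+q/4)^(4T)
= 31233 × 1.168218 / 1.066244 = 31233 × 1.095639
F = 34,220

34,220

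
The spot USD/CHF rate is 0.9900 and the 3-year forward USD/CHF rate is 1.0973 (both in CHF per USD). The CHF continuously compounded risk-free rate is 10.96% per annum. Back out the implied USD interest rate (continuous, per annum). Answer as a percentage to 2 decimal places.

7.53%

F = S·e^((r_CHF − r_USD)T) ⇒ r_USD = r_CHF − ln(F/S)/T
ln(1.0973/0.9900) = 0.102903; /(3) = 0.034301
r_USD = 0.1096 − 0.034301 = 0.075299
r_USD = 7.53%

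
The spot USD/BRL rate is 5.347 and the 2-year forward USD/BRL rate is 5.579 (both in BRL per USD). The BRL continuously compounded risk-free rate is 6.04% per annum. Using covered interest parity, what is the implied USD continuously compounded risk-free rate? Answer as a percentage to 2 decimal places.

3.92%

F = S·e^((r_BRL − r_USD)T) ⇒ r_USD = r_BRL − ln(F/S)/T
ln(5.579/5.347) = 0.042474; /(2) = 0.021237
r_USD = 0.0604 − 0.021237 = 0.039163
r_USD = 3.92%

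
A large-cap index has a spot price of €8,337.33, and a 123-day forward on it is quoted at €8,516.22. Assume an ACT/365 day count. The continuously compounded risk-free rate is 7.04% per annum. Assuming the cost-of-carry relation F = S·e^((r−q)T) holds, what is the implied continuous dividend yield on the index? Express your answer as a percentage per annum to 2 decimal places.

From F = S·e^((r−q)T): (r − q) = ln(F/S)/T
ln(8516.22/8337.33) = ln(1.021457) = 0.021230
(r − q) = 0.021230 / (123/365) = 0.063000
q = r − ln(F/S)/T = 0.0704 − 0.063000 = 0.007400
q = 0.74%

0.74%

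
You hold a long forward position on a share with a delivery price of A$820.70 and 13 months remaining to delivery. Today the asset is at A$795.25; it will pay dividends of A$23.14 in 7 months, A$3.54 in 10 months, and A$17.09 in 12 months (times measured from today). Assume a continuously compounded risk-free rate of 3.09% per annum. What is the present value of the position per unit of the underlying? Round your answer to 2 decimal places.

PV(remaining dividends) I = 23.14·e^(−0.0309·7/12) + 3.54·e^(−0.0309·10/12) + 17.09·e^(−0.0309·12/12) = 42.7466
Current forward F = (S − I)·e^(rT) = (795.25 − 42.7466)·e^(0.0309·13/12) = 752.5034 × 1.034042 = 778.1201
Value (long) = (F − K)·e^(−rT) = (778.1201 − 820.70) × 0.967079 = -41.1781
Value = -A$41.18

-A$41.18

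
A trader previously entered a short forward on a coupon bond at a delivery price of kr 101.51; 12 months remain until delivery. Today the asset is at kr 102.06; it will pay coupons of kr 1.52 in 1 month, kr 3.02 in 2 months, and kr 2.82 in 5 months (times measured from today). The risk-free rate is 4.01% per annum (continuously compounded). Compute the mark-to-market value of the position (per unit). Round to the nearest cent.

PV(remaining coupons) I = 1.52·e^(−0.0401·1/12) + 3.02·e^(−0.0401·2/12) + 2.82·e^(−0.0401·5/12) = 7.2881
Current forward F = (S − I)·e^(rT) = (102.06 − 7.2881)·e^(0.0401·12/12) = 94.7719 × 1.040915 = 98.6495
Value (long) = (F − K)·e^(−rT) = (98.6495 − 101.51) × 0.960693 = -2.7481
Short position value = −(long value) = kr 2.75

kr 2.75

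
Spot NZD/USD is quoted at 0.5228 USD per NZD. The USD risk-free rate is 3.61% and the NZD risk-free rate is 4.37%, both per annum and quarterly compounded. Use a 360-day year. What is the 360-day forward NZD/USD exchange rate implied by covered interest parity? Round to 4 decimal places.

0.5189

By covered interest parity, F = S · (1+r_USD/4)^(4T) / (1+r_NZD/4)^(4T)
= 0.5228 × 1.036592 / 1.044421 = 0.5228 × 0.992504
F = 0.5189 USD per NZD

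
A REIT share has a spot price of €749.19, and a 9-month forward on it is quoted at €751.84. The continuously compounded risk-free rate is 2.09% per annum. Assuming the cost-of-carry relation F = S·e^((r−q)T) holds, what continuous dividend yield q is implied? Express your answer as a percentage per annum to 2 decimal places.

From F = S·e^((r−q)T): (r − q) = ln(F/S)/T
ln(751.84/749.19) = ln(1.003537) = 0.003531
(r − q) = 0.003531 / (9/12) = 0.004708
q = r − ln(F/S)/T = 0.0209 − 0.004708 = 0.016192
q = 1.62%

1.62%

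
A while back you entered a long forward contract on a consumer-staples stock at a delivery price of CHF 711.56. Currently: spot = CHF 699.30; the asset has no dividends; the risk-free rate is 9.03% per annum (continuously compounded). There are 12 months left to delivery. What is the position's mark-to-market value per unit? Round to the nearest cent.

CHF 49.18

Current fair forward for the remaining 12 months: F = S·e^(r·T), r = 0.0903
F = 699.30 · e^(0.0903 × 12/12) = 699.30 × 1.094503 = 765.3859
Value of long forward = (F − K)·e^(−rT) = (765.3859 − 711.56) · e^(−0.0903·12/12)
= 53.8259 × 0.913657 = 49.18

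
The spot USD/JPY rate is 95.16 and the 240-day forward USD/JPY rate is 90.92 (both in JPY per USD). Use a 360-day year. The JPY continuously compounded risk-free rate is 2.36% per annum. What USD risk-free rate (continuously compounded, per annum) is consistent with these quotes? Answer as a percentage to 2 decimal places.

9.20%

F = S·e^((r_JPY − r_USD)T) ⇒ r_USD = r_JPY − ln(F/S)/T
ln(90.92/95.16) = -0.045580; /(240/360) = -0.068370
r_USD = 0.0236 + 0.068370 = 0.091970
r_USD = 9.20%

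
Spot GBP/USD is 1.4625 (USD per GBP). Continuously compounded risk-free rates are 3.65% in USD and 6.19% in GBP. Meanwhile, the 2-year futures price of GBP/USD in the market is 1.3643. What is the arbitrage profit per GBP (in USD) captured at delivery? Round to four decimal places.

0.0258 per GBP (in USD)

Fair futures: F* = S·e^(carry·T), with carry = (r_USD − r_GBP) = 0.0365 − 0.0619 = -0.0254
F* = 1.4625 · e^(-0.0254 × 2) = 1.4625 · e^-0.050800 = 1.4625 × 0.950469 = 1.3901
Market 1.3643 < fair 1.3901: forward underpriced → reverse cash-and-carry (short spot, go long the forward).
At maturity, profit = |F_mkt − F*| = |1.3643 − 1.3901| = 0.0258 per GBP (in USD)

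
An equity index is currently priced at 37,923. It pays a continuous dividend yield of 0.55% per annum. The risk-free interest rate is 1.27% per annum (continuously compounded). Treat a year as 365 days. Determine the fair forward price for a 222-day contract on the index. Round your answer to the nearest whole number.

F = S·e^((r − q)T) = 37923 · e^((0.0127 − 0.0055) × 222/365)
= 37923 · e^0.004379 = 37923 × 1.004389
F = 38,089

38,089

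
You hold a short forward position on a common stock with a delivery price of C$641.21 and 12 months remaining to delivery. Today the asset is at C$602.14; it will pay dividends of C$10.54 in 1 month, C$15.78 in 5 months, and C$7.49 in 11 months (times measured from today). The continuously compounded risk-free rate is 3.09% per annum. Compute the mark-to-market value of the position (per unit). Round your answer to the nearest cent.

PV(remaining dividends) I = 10.54·e^(−0.0309·1/12) + 15.78·e^(−0.0309·5/12) + 7.49·e^(−0.0309·11/12) = 33.3719
Current forward F = (S − I)·e^(rT) = (602.14 − 33.3719)·e^(0.0309·12/12) = 568.7681 × 1.031382 = 586.6172
Value (long) = (F − K)·e^(−rT) = (586.6172 − 641.21) × 0.969573 = -52.9317
Short position value = −(long value) = C$52.93

C$52.93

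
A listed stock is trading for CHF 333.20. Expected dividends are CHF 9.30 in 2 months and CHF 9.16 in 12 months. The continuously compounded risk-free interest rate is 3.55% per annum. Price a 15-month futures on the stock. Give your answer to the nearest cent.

CHF 329.41

PV(dividends) I = 9.30·e^(−0.0355·2/12) + 9.16·e^(−0.0355·12/12)
I = 9.2451 + 8.8405 = 18.0856
F = (S − I)·e^(rT) = (333.20 − 18.0856) · e^(0.0355·15/12)
= 315.1144 · e^0.044375 = 315.1144 × 1.045374 = CHF 329.41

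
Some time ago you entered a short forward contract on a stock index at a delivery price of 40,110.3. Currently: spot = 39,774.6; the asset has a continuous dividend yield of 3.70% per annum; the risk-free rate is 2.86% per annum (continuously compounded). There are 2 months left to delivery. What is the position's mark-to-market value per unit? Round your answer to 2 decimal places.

Current fair forward for the remaining 2 months: F = S·e^((r − q)·T), (r − q) = 0.0286 − 0.0370 = -0.0084
F = 39774.6 · e^(-0.0084 × 2/12) = 39774.6 × 0.99860098 = 39718.9545
Value of long forward = (F − K)·e^(−rT) = (39718.9545 − 40110.3) · e^(−0.0286·2/12)
= -391.3455 × 0.99524468 = -389.48
Short position value = −(long value) = 389.48

389.48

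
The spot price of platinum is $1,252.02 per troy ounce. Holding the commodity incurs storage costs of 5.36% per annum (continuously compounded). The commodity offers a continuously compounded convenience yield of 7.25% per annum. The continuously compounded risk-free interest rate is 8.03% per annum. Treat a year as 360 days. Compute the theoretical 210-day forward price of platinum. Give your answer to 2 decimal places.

Net carry = r + u − y = 0.0803 + 0.0536 − 0.0725 = 0.0614
F = S·e^((r+u−y)T) = 1252.02 · e^(0.0614 × 210/360) = 1252.02 · e^0.03581667
= 1252.02 × 1.03646581 = $1,297.68 per troy ounce

$1,297.68 per troy ounce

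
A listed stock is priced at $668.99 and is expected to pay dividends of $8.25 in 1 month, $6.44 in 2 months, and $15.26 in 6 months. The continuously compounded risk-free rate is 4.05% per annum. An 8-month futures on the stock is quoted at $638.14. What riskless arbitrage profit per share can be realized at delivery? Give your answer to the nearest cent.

$18.78 per share

PV(dividends) I = 8.25·e^(−0.0405·1/12) + 6.44·e^(−0.0405·2/12) + 15.26·e^(−0.0405·6/12) = 29.5730
Fair futures F* = (S − I)·e^(rT) = (668.99 − 29.5730)·e^0.027000 = 639.4170 × 1.027368 = 656.9166
Market $638.14 < fair 656.9166: forward underpriced → reverse cash-and-carry (short the stock, invest proceeds at r, pay the dividends, go long the forward).
Profit at T = |F_mkt − F*| = |638.14 − 656.9166| = $18.78 per share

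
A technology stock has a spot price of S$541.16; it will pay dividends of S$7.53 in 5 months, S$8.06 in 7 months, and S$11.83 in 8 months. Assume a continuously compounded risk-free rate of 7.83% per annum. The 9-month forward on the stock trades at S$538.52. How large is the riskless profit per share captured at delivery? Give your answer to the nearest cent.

PV(dividends) I = 7.53·e^(−0.0783·5/12) + 8.06·e^(−0.0783·7/12) + 11.83·e^(−0.0783·8/12) = 26.2168
Fair forward F* = (S − I)·e^(rT) = (541.16 − 26.2168)·e^0.058725 = 514.9432 × 1.060484 = 546.0890
Market S$538.52 < fair 546.0890: forward underpriced → reverse cash-and-carry (short the stock, invest proceeds at r, pay the dividends, go long the forward).
Profit at T = |F_mkt − F*| = |538.52 − 546.0890| = S$7.57 per share

S$7.57 per share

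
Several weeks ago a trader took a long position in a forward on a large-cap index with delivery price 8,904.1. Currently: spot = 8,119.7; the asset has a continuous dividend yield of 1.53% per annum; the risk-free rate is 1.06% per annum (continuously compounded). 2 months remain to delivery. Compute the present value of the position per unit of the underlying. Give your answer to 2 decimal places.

Current fair forward for the remaining 2 months: F = S·e^((r − q)·T), (r − q) = 0.0106 − 0.0153 = -0.0047
F = 8119.7 · e^(-0.0047 × 2/12) = 8119.7 × 0.99921697 = 8113.3420
Value of long forward = (F − K)·e^(−rT) = (8113.3420 − 8904.1) · e^(−0.0106·2/12)
= -790.7580 × 0.99823489 = -789.36

-789.36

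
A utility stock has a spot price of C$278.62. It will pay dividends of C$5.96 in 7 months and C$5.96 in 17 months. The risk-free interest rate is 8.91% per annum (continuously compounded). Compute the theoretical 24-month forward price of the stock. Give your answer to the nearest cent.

C$319.93

PV(dividends) I = 5.96·e^(−0.0891·7/12) + 5.96·e^(−0.0891·17/12)
I = 5.6581 + 5.2532 = 10.9113
F = (S − I)·e^(rT) = (278.62 − 10.9113) · e^(0.0891·24/12)
= 267.7087 · e^0.178200 = 267.7087 × 1.195064 = C$319.93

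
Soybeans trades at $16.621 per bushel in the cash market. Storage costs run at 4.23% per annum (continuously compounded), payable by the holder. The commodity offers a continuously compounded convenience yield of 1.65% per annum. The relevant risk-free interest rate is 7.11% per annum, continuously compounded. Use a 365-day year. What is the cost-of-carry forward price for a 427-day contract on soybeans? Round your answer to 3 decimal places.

Net carry = r + u − y = 0.0711 + 0.0423 − 0.0165 = 0.0969
F = S·e^((r+u−y)T) = 16.621 · e^(0.0969 × 427/365) = 16.621 · e^0.113360
= 16.621 × 1.120035 = $18.616 per bushel

$18.616 per bushel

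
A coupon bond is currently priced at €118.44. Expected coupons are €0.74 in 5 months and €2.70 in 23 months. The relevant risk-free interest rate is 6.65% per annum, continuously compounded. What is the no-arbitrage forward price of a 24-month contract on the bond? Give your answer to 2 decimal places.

PV(coupons) I = 0.74·e^(−0.0665·5/12) + 2.70·e^(−0.0665·23/12)
I = 0.7198 + 2.3769 = 3.0967
F = (S − I)·e^(rT) = (118.44 − 3.0967) · e^(0.0665·24/12)
= 115.3433 · e^0.133000 = 115.3433 × 1.142250 = €131.75

€131.75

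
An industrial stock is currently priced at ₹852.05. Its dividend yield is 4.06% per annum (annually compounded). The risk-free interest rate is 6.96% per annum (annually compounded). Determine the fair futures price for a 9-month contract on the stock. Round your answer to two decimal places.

₹869.80

F = S · (1+r)^T / (1+q)^T
= 852.05 × 1.051759 / 1.030298 = 852.05 × 1.020830
F = ₹869.80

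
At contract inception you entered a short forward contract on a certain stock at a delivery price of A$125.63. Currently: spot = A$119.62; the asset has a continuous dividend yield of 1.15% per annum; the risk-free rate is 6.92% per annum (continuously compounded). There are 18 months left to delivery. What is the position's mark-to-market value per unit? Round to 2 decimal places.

Current fair forward for the remaining 18 months: F = S·e^((r − q)·T), (r − q) = 0.0692 − 0.0115 = 0.0577
F = 119.62 · e^(0.0577 × 18/12) = 119.62 × 1.090406 = 130.4344
Value of long forward = (F − K)·e^(−rT) = (130.4344 − 125.63) · e^(−0.0692·18/12)
= 4.8044 × 0.901406 = 4.33
Short position value = −(long value) = -A$4.33

-A$4.33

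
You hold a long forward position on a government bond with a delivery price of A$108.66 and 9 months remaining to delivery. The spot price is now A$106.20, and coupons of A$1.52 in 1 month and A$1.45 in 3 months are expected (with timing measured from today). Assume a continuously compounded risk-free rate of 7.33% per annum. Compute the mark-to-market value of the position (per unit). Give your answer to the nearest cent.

A$0.42

PV(remaining coupons) I = 1.52·e^(−0.0733·1/12) + 1.45·e^(−0.0733·3/12) = 2.9344
Current forward F = (S − I)·e^(rT) = (106.20 − 2.9344)·e^(0.0733·9/12) = 103.2656 × 1.056514 = 109.1016
Value (long) = (F − K)·e^(−rT) = (109.1016 − 108.66) × 0.946509 = 0.4180
Value = A$0.42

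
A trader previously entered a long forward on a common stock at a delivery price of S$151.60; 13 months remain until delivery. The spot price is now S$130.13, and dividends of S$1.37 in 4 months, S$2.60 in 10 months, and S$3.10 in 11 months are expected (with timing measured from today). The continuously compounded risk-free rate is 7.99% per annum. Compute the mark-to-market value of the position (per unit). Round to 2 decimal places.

-S$15.55

PV(remaining dividends) I = 1.37·e^(−0.0799·4/12) + 2.60·e^(−0.0799·10/12) + 3.10·e^(−0.0799·11/12) = 6.6476
Current forward F = (S − I)·e^(rT) = (130.13 − 6.6476)·e^(0.0799·13/12) = 123.4824 × 1.090415 = 134.6471
Value (long) = (F − K)·e^(−rT) = (134.6471 − 151.60) × 0.917082 = -15.5472
Value = -S$15.55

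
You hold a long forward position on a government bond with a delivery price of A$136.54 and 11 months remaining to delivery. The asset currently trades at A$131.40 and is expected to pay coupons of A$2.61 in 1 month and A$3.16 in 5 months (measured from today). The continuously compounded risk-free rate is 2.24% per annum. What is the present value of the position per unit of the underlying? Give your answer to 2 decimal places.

PV(remaining coupons) I = 2.61·e^(−0.0224·1/12) + 3.16·e^(−0.0224·5/12) = 5.7358
Current forward F = (S − I)·e^(rT) = (131.40 − 5.7358)·e^(0.0224·11/12) = 125.6642 × 1.020746 = 128.2712
Value (long) = (F − K)·e^(−rT) = (128.2712 − 136.54) × 0.979676 = -8.1007
Value = -A$8.10

-A$8.10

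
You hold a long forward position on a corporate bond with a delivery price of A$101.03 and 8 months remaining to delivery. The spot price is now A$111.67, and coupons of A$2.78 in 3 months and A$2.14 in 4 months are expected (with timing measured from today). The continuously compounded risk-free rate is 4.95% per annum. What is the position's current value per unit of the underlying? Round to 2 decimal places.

PV(remaining coupons) I = 2.78·e^(−0.0495·3/12) + 2.14·e^(−0.0495·4/12) = 4.8508
Current forward F = (S − I)·e^(rT) = (111.67 − 4.8508)·e^(0.0495·8/12) = 106.8192 × 1.033551 = 110.4031
Value (long) = (F − K)·e^(−rT) = (110.4031 − 101.03) × 0.967539 = 9.0688
Value = A$9.07

A$9.07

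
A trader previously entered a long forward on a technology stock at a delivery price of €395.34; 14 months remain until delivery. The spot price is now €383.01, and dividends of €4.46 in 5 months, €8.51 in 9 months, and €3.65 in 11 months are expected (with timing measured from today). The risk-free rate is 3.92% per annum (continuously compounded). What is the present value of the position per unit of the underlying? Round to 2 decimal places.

PV(remaining dividends) I = 4.46·e^(−0.0392·5/12) + 8.51·e^(−0.0392·9/12) + 3.65·e^(−0.0392·11/12) = 16.1724
Current forward F = (S − I)·e^(rT) = (383.01 − 16.1724)·e^(0.0392·14/12) = 366.8376 × 1.046795 = 384.0038
Value (long) = (F − K)·e^(−rT) = (384.0038 − 395.34) × 0.955297 = -10.8294
Value = -€10.83

-€10.83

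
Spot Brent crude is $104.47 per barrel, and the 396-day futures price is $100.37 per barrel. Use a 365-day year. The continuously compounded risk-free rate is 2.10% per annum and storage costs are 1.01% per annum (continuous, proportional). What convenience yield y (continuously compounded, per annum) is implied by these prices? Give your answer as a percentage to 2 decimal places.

6.80%

F = S·e^((r+u−y)T) ⇒ (r+u−y) = ln(F/S)/T
ln(100.37/104.47) = -0.040037; /T ⇒ -0.036903
y = r + u − ln(F/S)/T = 0.0210 + 0.0101 + 0.036903 = 0.068003
y = 6.80%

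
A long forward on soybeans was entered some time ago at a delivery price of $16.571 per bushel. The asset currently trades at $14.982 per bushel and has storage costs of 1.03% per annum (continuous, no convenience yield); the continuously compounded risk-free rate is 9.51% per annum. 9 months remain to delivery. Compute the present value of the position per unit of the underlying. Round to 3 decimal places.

-$0.332 per bushel

Current fair forward for the remaining 9 months: F = S·e^((r + u)·T), (r + u) = 0.0951 + 0.0103 = 0.1054
F = 14.982 · e^(0.1054 × 9/12) = 14.982 × 1.082258 = 16.2144
Value of long forward = (F − K)·e^(−rT) = (16.2144 − 16.571) · e^(−0.0951·9/12)
= -0.3566 × 0.931159 = -0.332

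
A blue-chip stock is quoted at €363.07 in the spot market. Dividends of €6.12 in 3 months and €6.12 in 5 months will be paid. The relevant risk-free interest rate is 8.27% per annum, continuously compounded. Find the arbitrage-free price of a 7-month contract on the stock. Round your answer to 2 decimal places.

PV(dividends) I = 6.12·e^(−0.0827·3/12) + 6.12·e^(−0.0827·5/12)
I = 5.9948 + 5.9127 = 11.9075
F = (S − I)·e^(rT) = (363.07 − 11.9075) · e^(0.0827·7/12)
= 351.1625 · e^0.048242 = 351.1625 × 1.049425 = €368.52

€368.52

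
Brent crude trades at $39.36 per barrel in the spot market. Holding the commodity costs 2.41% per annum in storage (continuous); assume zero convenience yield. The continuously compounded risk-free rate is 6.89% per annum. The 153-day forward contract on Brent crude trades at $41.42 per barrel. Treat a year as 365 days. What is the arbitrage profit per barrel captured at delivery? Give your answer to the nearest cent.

Fair forward: F* = S·e^(carry·T), with carry = (r + u) = 0.0689 + 0.0241 = 0.0930
F* = 39.36 · e^(0.0930 × 153/365) = 39.36 · e^0.038984 = 39.36 × 1.039754 = $40.9247
Market $41.42 > fair $40.9247: forward overpriced → cash-and-carry (buy spot, short the forward).
At maturity, profit = |F_mkt − F*| = |41.42 − 40.9247| = $0.50 per barrel

$0.50 per barrel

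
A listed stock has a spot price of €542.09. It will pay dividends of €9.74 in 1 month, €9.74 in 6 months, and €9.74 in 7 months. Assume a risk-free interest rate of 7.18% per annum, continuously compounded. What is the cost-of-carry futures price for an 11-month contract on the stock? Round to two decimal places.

PV(dividends) I = 9.74·e^(−0.0718·1/12) + 9.74·e^(−0.0718·6/12) + 9.74·e^(−0.0718·7/12)
I = 9.6819 + 9.3965 + 9.3405 = 28.4189
F = (S − I)·e^(rT) = (542.09 − 28.4189) · e^(0.0718·11/12)
= 513.6711 · e^0.065817 = 513.6711 × 1.068031 = €548.62

€548.62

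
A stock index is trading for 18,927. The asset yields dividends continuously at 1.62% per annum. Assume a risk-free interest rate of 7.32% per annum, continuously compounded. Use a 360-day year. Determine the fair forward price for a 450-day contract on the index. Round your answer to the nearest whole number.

F = S·e^((r − q)T) = 18927 · e^((0.0732 − 0.0162) × 450/360)
= 18927 · e^0.071250 = 18927 × 1.073850
F = 20,325

20,325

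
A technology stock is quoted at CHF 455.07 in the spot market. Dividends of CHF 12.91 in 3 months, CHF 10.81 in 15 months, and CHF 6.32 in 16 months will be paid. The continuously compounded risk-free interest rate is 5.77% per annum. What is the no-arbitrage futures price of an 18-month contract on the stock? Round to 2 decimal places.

CHF 464.99

PV(dividends) I = 12.91·e^(−0.0577·3/12) + 10.81·e^(−0.0577·15/12) + 6.32·e^(−0.0577·16/12)
I = 12.7251 + 10.0578 + 5.8520 = 28.6349
F = (S − I)·e^(rT) = (455.07 − 28.6349) · e^(0.0577·18/12)
= 426.4351 · e^0.086550 = 426.4351 × 1.090406 = CHF 464.99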